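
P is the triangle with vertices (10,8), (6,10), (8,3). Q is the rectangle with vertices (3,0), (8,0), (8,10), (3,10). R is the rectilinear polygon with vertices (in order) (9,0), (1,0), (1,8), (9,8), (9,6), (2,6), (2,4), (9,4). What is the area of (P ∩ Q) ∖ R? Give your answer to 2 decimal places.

|P ∩ Q| = 6.
|(P ∩ Q) ∩ R| = 2.4286.
|(P ∩ Q) ∖ R| = 6 − 2.4286 = 3.57.

3.57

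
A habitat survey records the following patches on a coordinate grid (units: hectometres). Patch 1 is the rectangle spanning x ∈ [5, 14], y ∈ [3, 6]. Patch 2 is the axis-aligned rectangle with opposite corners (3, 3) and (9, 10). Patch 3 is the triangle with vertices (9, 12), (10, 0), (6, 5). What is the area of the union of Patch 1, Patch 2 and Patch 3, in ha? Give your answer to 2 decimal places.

By inclusion–exclusion:
Individual areas: |Patch 1| = 27, |Patch 2| = 42, |Patch 3| = 21.5.
|Patch 1∩Patch 2|: x∈[5,9], y∈[3,6] → 4·3 = 12.
|Patch 1∩Patch 3| = 9.0607.
|Patch 2∩Patch 3| = 14.0429.
|Patch 1∩Patch 2∩Patch 3| = 7.1857.
|Patch 1 ∪ Patch 2 ∪ Patch 3| = 90.5 − 35.1036 + 7.1857 = 62.58.

62.58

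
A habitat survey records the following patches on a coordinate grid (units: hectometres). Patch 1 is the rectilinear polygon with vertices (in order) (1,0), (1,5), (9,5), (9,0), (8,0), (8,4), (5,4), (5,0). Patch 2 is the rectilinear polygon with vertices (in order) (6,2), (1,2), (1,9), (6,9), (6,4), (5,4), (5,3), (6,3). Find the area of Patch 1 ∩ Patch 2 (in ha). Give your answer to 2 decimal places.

13.00

The intersection is the polygon with vertices (1,5), (6,5), (6,4), (5,4), (5,3), (5,2), (1,2).
By the shoelace formula its area is 13.00.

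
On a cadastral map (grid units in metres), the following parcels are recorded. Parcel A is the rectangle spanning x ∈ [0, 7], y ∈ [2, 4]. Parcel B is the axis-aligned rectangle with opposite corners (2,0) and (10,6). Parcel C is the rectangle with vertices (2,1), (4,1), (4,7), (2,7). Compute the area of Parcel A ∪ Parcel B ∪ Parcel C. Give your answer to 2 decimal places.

54.00

By inclusion–exclusion:
Individual areas: |Parcel A| = 14, |Parcel B| = 48, |Parcel C| = 12.
|Parcel A∩Parcel B|: x∈[2,7], y∈[2,4] → 5·2 = 10.
|Parcel A∩Parcel C|: x∈[2,4], y∈[2,4] → 2·2 = 4.
|Parcel B∩Parcel C|: x∈[2,4], y∈[1,6] → 2·5 = 10.
|Parcel A∩Parcel B∩Parcel C| = 4.
|Parcel A ∪ Parcel B ∪ Parcel C| = 74 − 24 + 4 = 54.00.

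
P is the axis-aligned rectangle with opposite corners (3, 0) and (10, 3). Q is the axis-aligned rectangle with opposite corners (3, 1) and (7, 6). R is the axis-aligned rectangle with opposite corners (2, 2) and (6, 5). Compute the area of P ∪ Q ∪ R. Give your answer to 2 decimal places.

By inclusion–exclusion:
Individual areas: |P| = 21, |Q| = 20, |R| = 12.
|P∩Q|: x∈[3,7], y∈[1,3] → 4·2 = 8.
|P∩R|: x∈[3,6], y∈[2,3] → 3·1 = 3.
|Q∩R|: x∈[3,6], y∈[2,5] → 3·3 = 9.
|P∩Q∩R| = 3.
|P ∪ Q ∪ R| = 53 − 20 + 3 = 36.00.

36.00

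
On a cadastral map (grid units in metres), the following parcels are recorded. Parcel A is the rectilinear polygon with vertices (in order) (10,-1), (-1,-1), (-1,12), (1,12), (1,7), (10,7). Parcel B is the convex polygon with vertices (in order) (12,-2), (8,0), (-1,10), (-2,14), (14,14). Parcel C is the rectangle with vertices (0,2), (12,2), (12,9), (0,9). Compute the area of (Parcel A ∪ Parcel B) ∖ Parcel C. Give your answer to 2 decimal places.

130.00

|Parcel A ∪ Parcel B| = 213.7278.
|(Parcel A ∪ Parcel B) ∩ Parcel C| = 83.7278.
|(Parcel A ∪ Parcel B) ∖ Parcel C| = 213.7278 − 83.7278 = 130.00.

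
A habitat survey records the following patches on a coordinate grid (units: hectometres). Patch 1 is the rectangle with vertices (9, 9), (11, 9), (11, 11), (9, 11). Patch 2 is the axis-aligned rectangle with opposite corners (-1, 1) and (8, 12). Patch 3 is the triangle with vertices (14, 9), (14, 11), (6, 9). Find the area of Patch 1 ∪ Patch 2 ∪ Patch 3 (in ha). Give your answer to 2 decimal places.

108.50

By inclusion–exclusion:
Individual areas: |Patch 1| = 4, |Patch 2| = 99, |Patch 3| = 8.
|Patch 1∩Patch 2| = 0 (no overlap).
|Patch 1∩Patch 3| = 2.
|Patch 2∩Patch 3| = 0.5.
|Patch 1∩Patch 2∩Patch 3| = 0.
|Patch 1 ∪ Patch 2 ∪ Patch 3| = 111 − 2.5 + 0 = 108.50.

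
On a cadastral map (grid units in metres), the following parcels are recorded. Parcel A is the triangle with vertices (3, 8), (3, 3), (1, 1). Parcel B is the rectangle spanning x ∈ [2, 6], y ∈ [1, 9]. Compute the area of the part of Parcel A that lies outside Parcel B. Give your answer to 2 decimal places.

|Parcel A| = 5, |Parcel A∩Parcel B| = 3.75.
|Parcel A ∖ Parcel B| = |Parcel A| − |Parcel A∩Parcel B| = 5 − 3.75 = 1.25.

1.25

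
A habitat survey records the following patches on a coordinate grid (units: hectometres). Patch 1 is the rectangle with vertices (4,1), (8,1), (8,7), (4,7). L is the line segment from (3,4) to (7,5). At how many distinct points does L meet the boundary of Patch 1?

1

The segment meets the boundary at (4,4.25).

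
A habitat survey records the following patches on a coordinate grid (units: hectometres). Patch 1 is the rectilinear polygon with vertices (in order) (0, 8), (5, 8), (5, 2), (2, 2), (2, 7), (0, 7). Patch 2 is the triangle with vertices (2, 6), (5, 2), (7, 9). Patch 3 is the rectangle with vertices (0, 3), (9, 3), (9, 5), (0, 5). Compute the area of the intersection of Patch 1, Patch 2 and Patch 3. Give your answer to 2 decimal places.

3.00

The intersection is the polygon with vertices (2.75,5), (5,5), (5,3), (4.25,3).
By the shoelace formula its area is 3.00.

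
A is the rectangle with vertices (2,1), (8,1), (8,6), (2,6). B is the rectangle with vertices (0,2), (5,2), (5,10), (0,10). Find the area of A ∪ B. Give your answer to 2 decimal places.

58.00

By inclusion–exclusion:
Individual areas: |A| = 30, |B| = 40.
|A∩B|: x∈[2,5], y∈[2,6] → 3·4 = 12.
|A ∪ B| = 70 − 12 = 58.00.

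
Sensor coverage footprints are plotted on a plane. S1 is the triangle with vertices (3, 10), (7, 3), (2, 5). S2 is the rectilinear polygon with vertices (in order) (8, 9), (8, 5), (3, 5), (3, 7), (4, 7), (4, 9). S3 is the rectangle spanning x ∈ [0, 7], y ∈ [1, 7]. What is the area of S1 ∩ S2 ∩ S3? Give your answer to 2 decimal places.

The intersection is the polygon with vertices (3,5), (3,7), (4,7), (4.714,7), (5.857,5).
By the shoelace formula its area is 4.57.

4.57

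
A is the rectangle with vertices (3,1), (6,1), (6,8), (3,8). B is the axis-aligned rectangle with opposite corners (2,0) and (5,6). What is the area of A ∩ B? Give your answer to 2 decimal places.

10.00

|A∩B|: x∈[3,5], y∈[1,6] → 2·5 = 10.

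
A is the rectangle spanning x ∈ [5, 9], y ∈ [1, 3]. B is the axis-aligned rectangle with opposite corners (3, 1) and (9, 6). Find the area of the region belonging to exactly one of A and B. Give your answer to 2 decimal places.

|A∩B|: x∈[5,9], y∈[1,3] → 4·2 = 8.
|A △ B| = |A| + |B| − 2·|A∩B| = 8 + 30 − 16 = 22.00.

22.00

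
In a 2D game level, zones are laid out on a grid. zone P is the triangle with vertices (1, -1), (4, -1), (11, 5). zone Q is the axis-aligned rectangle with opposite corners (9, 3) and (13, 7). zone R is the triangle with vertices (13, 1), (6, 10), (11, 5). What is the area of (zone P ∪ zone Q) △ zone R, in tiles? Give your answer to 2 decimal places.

23.17

|zone P ∪ zone Q| = 24.4857.
|(zone P ∪ zone Q) ∩ zone R| = 3.1587.
|(zone P ∪ zone Q) △ zone R| = 24.4857 + 5 − 6.3175 = 23.17.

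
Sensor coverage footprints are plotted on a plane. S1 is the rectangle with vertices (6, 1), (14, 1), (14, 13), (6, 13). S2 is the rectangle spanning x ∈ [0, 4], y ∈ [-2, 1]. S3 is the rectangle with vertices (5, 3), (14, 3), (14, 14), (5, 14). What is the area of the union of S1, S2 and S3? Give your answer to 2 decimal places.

By inclusion–exclusion:
Individual areas: |S1| = 96, |S2| = 12, |S3| = 99.
|S1∩S2| = 0 (no overlap).
|S1∩S3|: x∈[6,14], y∈[3,13] → 8·10 = 80.
|S2∩S3| = 0 (no overlap).
|S1∩S2∩S3| = 0.
|S1 ∪ S2 ∪ S3| = 207 − 80 + 0 = 127.00.

127.00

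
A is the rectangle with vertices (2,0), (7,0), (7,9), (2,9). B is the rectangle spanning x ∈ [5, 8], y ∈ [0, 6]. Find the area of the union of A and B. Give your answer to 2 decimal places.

51.00

By inclusion–exclusion:
Individual areas: |A| = 45, |B| = 18.
|A∩B|: x∈[5,7], y∈[0,6] → 2·6 = 12.
|A ∪ B| = 63 − 12 = 51.00.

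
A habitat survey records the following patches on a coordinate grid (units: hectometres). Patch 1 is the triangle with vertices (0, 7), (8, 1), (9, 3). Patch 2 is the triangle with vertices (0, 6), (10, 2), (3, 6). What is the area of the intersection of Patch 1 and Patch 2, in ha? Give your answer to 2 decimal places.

4.55

The intersection is the polygon with vertices (1.333,6), (2.25,6), (5.625,4.5), (8.833,2.667), (8.75,2.5), (2.857,4.857).
By the shoelace formula its area is 4.55.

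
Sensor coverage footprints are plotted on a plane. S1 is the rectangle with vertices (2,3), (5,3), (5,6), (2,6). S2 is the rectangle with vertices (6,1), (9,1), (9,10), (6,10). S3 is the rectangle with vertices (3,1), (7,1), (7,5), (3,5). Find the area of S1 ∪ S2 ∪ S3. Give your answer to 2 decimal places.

By inclusion–exclusion:
Individual areas: |S1| = 9, |S2| = 27, |S3| = 16.
|S1∩S2| = 0 (no overlap).
|S1∩S3|: x∈[3,5], y∈[3,5] → 2·2 = 4.
|S2∩S3|: x∈[6,7], y∈[1,5] → 1·4 = 4.
|S1∩S2∩S3| = 0.
|S1 ∪ S2 ∪ S3| = 52 − 8 + 0 = 44.00.

44.00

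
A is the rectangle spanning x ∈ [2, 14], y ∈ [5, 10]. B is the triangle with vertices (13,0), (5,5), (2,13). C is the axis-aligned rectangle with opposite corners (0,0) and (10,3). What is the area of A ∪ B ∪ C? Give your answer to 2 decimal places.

By inclusion–exclusion:
Individual areas: |A| = 60, |B| = 24.5, |C| = 30.
|A∩B| = 12.9567.
|A∩C| = 0 (no overlap).
|B∩C| = 1.0125.
|A∩B∩C| = 0.
|A ∪ B ∪ C| = 114.5 − 13.9692 + 0 = 100.53.

100.53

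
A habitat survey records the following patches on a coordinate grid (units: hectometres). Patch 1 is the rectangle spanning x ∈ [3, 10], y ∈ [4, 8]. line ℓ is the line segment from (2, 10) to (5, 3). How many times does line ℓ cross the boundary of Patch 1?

2

The segment meets the boundary at (4.571,4), (3,7.667).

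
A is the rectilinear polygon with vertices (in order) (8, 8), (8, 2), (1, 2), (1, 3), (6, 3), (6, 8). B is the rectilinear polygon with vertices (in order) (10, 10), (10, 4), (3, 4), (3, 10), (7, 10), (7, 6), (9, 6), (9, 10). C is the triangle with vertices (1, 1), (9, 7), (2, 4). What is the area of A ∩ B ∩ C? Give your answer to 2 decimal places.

The intersection is the polygon with vertices (6,5.714), (7,6.143), (7,6), (7.667,6), (6,4.75).
By the shoelace formula its area is 0.97.

0.97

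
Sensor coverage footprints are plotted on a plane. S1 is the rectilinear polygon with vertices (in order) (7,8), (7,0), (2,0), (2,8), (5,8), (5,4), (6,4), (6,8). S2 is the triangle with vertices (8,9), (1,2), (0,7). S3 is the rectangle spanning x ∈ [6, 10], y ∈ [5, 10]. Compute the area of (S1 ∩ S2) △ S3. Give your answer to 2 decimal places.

29.50

|S1 ∩ S2| = 10.5.
|(S1 ∩ S2) ∩ S3| = 0.5.
|(S1 ∩ S2) △ S3| = 10.5 + 20 − 1 = 29.50.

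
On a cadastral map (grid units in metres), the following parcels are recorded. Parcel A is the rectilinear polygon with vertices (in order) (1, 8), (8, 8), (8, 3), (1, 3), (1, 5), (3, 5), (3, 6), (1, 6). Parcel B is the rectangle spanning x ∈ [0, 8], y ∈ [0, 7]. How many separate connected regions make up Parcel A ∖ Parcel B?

Parcel A ∖ Parcel B is a single connected region.

1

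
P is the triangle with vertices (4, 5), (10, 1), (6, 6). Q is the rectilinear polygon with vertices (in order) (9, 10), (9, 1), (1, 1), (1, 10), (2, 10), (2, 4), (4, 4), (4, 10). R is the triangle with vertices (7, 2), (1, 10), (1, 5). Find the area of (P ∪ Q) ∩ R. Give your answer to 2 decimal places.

|P ∪ Q| = 60.2917.
|(P ∪ Q) ∩ R| = 8.58.

8.58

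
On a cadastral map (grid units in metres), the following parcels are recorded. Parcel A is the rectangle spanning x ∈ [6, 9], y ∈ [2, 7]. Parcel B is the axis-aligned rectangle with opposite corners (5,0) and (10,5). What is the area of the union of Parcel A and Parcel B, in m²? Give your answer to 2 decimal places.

31.00

By inclusion–exclusion:
Individual areas: |Parcel A| = 15, |Parcel B| = 25.
|Parcel A∩Parcel B|: x∈[6,9], y∈[2,5] → 3·3 = 9.
|Parcel A ∪ Parcel B| = 40 − 9 = 31.00.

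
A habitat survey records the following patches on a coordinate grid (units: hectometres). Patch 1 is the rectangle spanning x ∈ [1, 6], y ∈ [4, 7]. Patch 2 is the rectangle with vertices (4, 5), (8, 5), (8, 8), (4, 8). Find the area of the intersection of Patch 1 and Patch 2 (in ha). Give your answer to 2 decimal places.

|Patch 1∩Patch 2|: x∈[4,6], y∈[5,7] → 2·2 = 4.

4.00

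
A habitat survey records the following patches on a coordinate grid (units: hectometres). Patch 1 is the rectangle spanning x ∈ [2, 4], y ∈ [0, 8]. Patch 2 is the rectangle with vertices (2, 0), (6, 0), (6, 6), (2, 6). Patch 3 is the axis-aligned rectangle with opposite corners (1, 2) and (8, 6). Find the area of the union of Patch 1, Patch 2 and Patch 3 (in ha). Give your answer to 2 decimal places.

40.00

By inclusion–exclusion:
Individual areas: |Patch 1| = 16, |Patch 2| = 24, |Patch 3| = 28.
|Patch 1∩Patch 2|: x∈[2,4], y∈[0,6] → 2·6 = 12.
|Patch 1∩Patch 3|: x∈[2,4], y∈[2,6] → 2·4 = 8.
|Patch 2∩Patch 3|: x∈[2,6], y∈[2,6] → 4·4 = 16.
|Patch 1∩Patch 2∩Patch 3| = 8.
|Patch 1 ∪ Patch 2 ∪ Patch 3| = 68 − 36 + 8 = 40.00.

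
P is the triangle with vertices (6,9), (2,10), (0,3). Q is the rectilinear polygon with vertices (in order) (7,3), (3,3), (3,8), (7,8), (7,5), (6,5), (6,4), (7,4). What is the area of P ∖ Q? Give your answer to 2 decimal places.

|P| = 15, |P∩Q| = 2.
|P ∖ Q| = |P| − |P∩Q| = 15 − 2 = 13.00.

13.00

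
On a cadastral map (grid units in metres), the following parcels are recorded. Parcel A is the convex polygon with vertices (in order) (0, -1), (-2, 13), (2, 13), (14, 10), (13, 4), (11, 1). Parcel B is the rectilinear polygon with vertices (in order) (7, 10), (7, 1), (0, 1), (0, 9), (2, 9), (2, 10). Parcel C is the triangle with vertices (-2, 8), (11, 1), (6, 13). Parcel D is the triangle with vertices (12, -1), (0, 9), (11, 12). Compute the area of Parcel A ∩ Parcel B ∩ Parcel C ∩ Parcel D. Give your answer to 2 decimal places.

25.04

The intersection is the polygon with vertices (2,9), (2,9.546), (3.667,10), (7,10), (7,3.167), (0,9).
By the shoelace formula its area is 25.04.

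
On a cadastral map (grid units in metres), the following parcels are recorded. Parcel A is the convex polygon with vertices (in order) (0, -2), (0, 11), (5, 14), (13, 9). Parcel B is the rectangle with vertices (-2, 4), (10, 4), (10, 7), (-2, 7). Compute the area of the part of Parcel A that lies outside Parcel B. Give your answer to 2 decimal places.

82.58

|Parcel A| = 109, |Parcel A∩Parcel B| = 26.4196.
|Parcel A ∖ Parcel B| = |Parcel A| − |Parcel A∩Parcel B| = 109 − 26.4196 = 82.58.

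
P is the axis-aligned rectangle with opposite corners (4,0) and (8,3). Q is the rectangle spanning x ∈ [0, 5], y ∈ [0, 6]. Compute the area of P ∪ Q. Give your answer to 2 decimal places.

By inclusion–exclusion:
Individual areas: |P| = 12, |Q| = 30.
|P∩Q|: x∈[4,5], y∈[0,3] → 1·3 = 3.
|P ∪ Q| = 42 − 3 = 39.00.

39.00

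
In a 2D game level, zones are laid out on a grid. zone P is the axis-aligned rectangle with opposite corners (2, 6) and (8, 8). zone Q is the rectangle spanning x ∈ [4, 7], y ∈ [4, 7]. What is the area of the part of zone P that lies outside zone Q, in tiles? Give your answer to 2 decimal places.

9.00

|zone P∩zone Q|: x∈[4,7], y∈[6,7] → 3·1 = 3.
|zone P| = 12.
|zone P ∖ zone Q| = |zone P| − |zone P∩zone Q| = 12 − 3 = 9.00.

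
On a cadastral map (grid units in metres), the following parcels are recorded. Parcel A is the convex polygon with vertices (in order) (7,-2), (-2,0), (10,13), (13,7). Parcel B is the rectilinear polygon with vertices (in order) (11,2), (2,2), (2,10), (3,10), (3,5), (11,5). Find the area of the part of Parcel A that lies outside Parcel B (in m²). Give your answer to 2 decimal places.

|Parcel A| = 102, |Parcel A∩Parcel B| = 25.5417.
|Parcel A ∖ Parcel B| = |Parcel A| − |Parcel A∩Parcel B| = 102 − 25.5417 = 76.46.

76.46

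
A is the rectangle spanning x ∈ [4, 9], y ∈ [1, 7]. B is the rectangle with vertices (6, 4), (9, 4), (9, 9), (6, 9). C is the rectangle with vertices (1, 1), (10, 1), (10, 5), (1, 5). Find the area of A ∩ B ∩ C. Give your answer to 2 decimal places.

3.00

The intersection is the polygon with vertices (6,4), (6,5), (9,5), (9,4).
By the shoelace formula its area is 3.00.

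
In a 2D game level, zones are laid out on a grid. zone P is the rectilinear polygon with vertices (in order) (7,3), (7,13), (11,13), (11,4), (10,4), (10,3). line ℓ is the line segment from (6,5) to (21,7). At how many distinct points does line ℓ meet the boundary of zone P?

The segment meets the boundary at (11,5.667), (7,5.133).

2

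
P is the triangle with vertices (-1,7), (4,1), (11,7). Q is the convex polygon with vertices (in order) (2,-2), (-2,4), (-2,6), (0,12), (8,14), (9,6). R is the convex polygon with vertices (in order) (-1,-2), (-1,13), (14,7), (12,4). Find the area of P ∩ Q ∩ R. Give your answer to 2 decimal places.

33.33

The intersection is the polygon with vertices (-1,7), (8.875,7), (9,6), (6.5,3.143), (4,1).
By the shoelace formula its area is 33.33.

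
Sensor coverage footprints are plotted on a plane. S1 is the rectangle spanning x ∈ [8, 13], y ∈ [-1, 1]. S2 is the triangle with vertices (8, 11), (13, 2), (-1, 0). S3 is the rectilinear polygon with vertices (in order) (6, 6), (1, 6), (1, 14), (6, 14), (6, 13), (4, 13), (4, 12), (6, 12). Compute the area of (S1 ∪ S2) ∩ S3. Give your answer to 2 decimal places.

The region (S1 ∪ S2) ∩ S3 is the polygon with vertices (6,8.556), (6,6), (3.909,6).
By the shoelace formula its area is 2.67.

2.67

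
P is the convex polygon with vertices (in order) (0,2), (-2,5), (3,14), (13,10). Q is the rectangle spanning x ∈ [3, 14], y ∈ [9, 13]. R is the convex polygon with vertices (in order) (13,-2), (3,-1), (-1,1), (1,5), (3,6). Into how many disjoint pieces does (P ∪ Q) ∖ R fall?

(P ∪ Q) ∖ R is a single connected region.

1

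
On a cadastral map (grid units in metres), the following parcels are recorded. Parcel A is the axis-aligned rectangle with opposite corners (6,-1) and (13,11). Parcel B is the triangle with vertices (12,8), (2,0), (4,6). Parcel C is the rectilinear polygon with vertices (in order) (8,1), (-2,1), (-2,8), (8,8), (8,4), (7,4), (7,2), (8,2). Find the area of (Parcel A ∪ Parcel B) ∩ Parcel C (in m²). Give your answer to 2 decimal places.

23.64

|Parcel A ∪ Parcel B| = 96.1.
|(Parcel A ∪ Parcel B) ∩ Parcel C| = 23.64.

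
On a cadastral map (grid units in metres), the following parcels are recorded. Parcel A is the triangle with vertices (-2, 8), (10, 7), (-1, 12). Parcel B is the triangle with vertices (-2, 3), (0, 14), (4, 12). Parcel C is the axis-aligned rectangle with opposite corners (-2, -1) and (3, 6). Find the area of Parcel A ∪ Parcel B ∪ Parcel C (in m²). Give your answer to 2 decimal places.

71.61

By inclusion–exclusion:
Individual areas: |Parcel A| = 24.5, |Parcel B| = 24, |Parcel C| = 35.
|Parcel A∩Parcel B| = 9.705.
|Parcel A∩Parcel C| = 0.
|Parcel B∩Parcel C| = 2.1818.
|Parcel A∩Parcel B∩Parcel C| = 0.
|Parcel A ∪ Parcel B ∪ Parcel C| = 83.5 − 11.8868 + 0 = 71.61.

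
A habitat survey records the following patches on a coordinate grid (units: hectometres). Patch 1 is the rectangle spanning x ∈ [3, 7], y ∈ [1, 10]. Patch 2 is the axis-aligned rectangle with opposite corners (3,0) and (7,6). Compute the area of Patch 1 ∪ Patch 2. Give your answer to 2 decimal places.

By inclusion–exclusion:
Individual areas: |Patch 1| = 36, |Patch 2| = 24.
|Patch 1∩Patch 2|: x∈[3,7], y∈[1,6] → 4·5 = 20.
|Patch 1 ∪ Patch 2| = 60 − 20 = 40.00.

40.00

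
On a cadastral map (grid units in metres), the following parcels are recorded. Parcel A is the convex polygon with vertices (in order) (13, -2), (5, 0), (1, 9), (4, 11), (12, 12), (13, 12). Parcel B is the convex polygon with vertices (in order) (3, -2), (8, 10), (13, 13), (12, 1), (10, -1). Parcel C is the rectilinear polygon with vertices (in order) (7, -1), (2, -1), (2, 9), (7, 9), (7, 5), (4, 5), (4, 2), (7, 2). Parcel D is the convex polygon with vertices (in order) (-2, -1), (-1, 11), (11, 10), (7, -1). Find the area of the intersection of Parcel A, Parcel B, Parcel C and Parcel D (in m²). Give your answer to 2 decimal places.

6.62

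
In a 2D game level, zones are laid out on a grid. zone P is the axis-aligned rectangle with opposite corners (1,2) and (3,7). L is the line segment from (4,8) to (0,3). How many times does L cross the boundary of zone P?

The segment meets the boundary at (1,4.25), (3,6.75).

2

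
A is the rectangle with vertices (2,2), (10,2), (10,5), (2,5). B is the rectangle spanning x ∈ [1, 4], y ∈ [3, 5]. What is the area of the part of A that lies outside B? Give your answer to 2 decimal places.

|A∩B|: x∈[2,4], y∈[3,5] → 2·2 = 4.
|A| = 24.
|A ∖ B| = |A| − |A∩B| = 24 − 4 = 20.00.

20.00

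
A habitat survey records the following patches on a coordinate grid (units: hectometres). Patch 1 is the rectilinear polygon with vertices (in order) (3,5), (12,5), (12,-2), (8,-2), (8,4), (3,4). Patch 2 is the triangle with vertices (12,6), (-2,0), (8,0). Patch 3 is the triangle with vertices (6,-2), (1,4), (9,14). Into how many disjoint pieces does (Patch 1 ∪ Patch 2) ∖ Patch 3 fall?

2

(Patch 1 ∪ Patch 2) ∖ Patch 3 splits into 2 disjoint pieces (area 34.6045, area 6.3333).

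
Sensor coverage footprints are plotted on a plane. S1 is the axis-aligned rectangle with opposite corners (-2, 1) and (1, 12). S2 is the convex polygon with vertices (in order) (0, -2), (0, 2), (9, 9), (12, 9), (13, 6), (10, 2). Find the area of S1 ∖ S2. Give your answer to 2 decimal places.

|S1| = 33, |S1∩S2| = 1.3889.
|S1 ∖ S2| = |S1| − |S1∩S2| = 33 − 1.3889 = 31.61.

31.61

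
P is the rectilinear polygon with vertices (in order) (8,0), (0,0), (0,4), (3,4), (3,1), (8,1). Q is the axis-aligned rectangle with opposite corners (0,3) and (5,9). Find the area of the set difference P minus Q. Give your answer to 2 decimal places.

|P| = 17, |P∩Q| = 3.
|P ∖ Q| = |P| − |P∩Q| = 17 − 3 = 14.00.

14.00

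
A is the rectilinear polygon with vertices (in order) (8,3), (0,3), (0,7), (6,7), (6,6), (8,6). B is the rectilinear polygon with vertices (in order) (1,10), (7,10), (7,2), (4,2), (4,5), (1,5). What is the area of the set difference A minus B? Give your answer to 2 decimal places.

13.00

|A| = 30, |A∩B| = 17.
|A ∖ B| = |A| − |A∩B| = 30 − 17 = 13.00.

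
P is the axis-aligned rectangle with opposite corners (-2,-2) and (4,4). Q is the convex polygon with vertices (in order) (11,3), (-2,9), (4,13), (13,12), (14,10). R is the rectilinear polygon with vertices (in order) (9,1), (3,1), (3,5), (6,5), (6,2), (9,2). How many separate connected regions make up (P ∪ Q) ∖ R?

(P ∪ Q) ∖ R splits into 2 disjoint pieces (area 33, area 92).

2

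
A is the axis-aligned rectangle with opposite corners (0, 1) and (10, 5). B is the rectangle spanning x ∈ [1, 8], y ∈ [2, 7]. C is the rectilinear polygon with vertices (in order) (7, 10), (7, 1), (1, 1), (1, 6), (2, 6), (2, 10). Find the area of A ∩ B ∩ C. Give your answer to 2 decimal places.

18.00

The intersection is the polygon with vertices (1,2), (1,5), (7,5), (7,2).
By the shoelace formula its area is 18.00.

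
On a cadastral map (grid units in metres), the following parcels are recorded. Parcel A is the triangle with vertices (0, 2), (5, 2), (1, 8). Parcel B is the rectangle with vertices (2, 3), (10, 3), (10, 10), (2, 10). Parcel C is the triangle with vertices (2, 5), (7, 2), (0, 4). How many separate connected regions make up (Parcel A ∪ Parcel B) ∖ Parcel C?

2

(Parcel A ∪ Parcel B) ∖ Parcel C splits into 2 disjoint pieces (area 5.9759, area 56.2803).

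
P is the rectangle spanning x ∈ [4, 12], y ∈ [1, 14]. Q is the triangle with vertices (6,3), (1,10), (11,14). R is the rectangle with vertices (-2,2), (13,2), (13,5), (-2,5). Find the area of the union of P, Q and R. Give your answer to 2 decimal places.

133.10

By inclusion–exclusion:
Individual areas: |P| = 104, |Q| = 45, |R| = 45.
|P∩Q| = 36.9.
|P∩R|: x∈[4,12], y∈[2,5] → 8·3 = 24.
|Q∩R| = 2.3377.
|P∩Q∩R| = 2.3377.
|P ∪ Q ∪ R| = 194 − 63.2377 + 2.3377 = 133.10.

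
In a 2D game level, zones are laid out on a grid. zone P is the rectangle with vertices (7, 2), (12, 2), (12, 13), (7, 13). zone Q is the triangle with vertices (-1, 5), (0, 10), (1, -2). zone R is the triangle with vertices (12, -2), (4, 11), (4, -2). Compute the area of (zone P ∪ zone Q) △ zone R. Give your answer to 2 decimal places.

105.03

|zone P ∪ zone Q| = 63.5.
|(zone P ∪ zone Q) ∩ zone R| = 5.2356.
|(zone P ∪ zone Q) △ zone R| = 63.5 + 52 − 10.4712 = 105.03.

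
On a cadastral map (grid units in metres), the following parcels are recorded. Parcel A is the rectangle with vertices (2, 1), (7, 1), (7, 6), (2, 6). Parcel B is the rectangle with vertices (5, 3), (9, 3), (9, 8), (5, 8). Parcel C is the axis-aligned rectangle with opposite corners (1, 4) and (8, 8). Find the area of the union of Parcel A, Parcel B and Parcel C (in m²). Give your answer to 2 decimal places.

By inclusion–exclusion:
Individual areas: |Parcel A| = 25, |Parcel B| = 20, |Parcel C| = 28.
|Parcel A∩Parcel B|: x∈[5,7], y∈[3,6] → 2·3 = 6.
|Parcel A∩Parcel C|: x∈[2,7], y∈[4,6] → 5·2 = 10.
|Parcel B∩Parcel C|: x∈[5,8], y∈[4,8] → 3·4 = 12.
|Parcel A∩Parcel B∩Parcel C| = 4.
|Parcel A ∪ Parcel B ∪ Parcel C| = 73 − 28 + 4 = 49.00.

49.00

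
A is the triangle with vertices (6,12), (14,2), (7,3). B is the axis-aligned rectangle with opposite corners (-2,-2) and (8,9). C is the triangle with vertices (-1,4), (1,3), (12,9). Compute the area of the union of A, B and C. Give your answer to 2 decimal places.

133.48

By inclusion–exclusion:
Individual areas: |A| = 31, |B| = 110, |C| = 11.5.
|A∩B| = 8.0714.
|A∩C| = 1.7801.
|B∩C| = 10.2133.
|A∩B∩C| = 1.0483.
|A ∪ B ∪ C| = 152.5 − 20.0648 + 1.0483 = 133.48.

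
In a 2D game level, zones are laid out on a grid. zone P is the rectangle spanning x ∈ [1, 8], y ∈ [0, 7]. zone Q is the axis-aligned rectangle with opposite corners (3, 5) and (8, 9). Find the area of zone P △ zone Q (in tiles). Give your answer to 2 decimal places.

49.00

|zone P∩zone Q|: x∈[3,8], y∈[5,7] → 5·2 = 10.
|zone P △ zone Q| = |zone P| + |zone Q| − 2·|zone P∩zone Q| = 49 + 20 − 20 = 49.00.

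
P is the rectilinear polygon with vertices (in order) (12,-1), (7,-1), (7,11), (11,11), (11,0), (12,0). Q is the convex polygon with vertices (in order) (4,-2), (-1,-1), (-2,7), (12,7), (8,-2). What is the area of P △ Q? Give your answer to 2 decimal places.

100.19

|P| = 49, |Q| = 100.5, |P∩Q| = 24.6528.
|P △ Q| = |P| + |Q| − 2·|P∩Q| = 49 + 100.5 − 49.3056 = 100.19.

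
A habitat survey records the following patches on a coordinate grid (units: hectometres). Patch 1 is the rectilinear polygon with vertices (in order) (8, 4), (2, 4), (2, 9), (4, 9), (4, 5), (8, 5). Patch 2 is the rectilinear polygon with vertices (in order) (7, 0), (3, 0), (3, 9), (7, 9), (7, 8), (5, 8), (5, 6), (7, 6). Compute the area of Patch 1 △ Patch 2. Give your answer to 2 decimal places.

30.00

|Patch 1| = 14, |Patch 2| = 32, |Patch 1∩Patch 2| = 8.
|Patch 1 △ Patch 2| = |Patch 1| + |Patch 2| − 2·|Patch 1∩Patch 2| = 14 + 32 − 16 = 30.00.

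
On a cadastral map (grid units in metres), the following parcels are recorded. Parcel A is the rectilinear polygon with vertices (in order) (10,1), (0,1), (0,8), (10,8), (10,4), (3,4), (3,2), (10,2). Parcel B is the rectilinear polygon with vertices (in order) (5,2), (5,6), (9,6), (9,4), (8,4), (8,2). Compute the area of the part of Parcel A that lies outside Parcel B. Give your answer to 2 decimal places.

48.00

|Parcel A| = 56, |Parcel A∩Parcel B| = 8.
|Parcel A ∖ Parcel B| = |Parcel A| − |Parcel A∩Parcel B| = 56 − 8 = 48.00.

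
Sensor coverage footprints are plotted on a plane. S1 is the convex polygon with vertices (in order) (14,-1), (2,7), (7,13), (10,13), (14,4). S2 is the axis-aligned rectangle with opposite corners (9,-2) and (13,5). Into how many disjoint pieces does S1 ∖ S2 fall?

1

S1 ∖ S2 is a single connected region.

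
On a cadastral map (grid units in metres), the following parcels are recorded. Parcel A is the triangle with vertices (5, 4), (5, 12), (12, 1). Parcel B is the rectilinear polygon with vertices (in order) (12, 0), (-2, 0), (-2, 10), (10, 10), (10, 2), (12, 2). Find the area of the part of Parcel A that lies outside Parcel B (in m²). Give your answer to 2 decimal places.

2.73

|Parcel A| = 28, |Parcel A∩Parcel B| = 25.2662.
|Parcel A ∖ Parcel B| = |Parcel A| − |Parcel A∩Parcel B| = 28 − 25.2662 = 2.73.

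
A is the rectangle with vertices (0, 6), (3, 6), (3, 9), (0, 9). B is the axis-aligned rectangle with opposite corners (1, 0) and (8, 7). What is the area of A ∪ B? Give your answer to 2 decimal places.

By inclusion–exclusion:
Individual areas: |A| = 9, |B| = 49.
|A∩B|: x∈[1,3], y∈[6,7] → 2·1 = 2.
|A ∪ B| = 58 − 2 = 56.00.

56.00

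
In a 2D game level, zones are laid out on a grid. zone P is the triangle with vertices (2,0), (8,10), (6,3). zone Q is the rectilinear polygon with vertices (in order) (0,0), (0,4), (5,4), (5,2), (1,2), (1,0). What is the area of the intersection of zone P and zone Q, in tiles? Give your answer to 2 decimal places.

The intersection is the polygon with vertices (4.4,4), (5,4), (5,2.25), (4.667,2), (3.2,2).
By the shoelace formula its area is 2.36.

2.36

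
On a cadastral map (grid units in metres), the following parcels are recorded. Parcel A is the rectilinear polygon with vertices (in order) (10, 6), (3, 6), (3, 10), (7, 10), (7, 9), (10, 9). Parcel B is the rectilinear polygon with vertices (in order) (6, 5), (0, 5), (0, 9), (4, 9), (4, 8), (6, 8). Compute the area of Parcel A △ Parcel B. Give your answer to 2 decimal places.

33.00

|Parcel A| = 25, |Parcel B| = 22, |Parcel A∩Parcel B| = 7.
|Parcel A △ Parcel B| = |Parcel A| + |Parcel B| − 2·|Parcel A∩Parcel B| = 25 + 22 − 14 = 33.00.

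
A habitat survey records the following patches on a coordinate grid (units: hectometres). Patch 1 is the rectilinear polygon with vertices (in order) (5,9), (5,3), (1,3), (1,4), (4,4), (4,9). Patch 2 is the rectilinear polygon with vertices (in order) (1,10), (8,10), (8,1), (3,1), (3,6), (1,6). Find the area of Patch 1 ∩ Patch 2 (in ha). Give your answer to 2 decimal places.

7.00

The intersection is the polygon with vertices (5,3), (3,3), (3,4), (4,4), (4,9), (5,9).
By the shoelace formula its area is 7.00.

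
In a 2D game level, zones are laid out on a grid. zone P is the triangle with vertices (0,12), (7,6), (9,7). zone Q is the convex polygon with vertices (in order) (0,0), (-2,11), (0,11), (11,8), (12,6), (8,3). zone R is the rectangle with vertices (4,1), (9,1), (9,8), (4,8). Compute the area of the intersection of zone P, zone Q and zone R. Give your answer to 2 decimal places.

4.43

The intersection is the polygon with vertices (7,6), (4.667,8), (7.2,8), (9,7).
By the shoelace formula its area is 4.43.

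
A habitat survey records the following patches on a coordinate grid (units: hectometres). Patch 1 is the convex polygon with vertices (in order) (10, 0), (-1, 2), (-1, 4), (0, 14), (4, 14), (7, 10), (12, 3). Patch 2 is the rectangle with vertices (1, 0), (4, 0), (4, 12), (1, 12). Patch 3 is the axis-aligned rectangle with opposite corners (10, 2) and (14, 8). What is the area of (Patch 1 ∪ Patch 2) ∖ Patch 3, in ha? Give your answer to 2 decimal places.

|Patch 1 ∪ Patch 2| = 123.5909.
|(Patch 1 ∪ Patch 2) ∩ Patch 3| = 4.4667.
|(Patch 1 ∪ Patch 2) ∖ Patch 3| = 123.5909 − 4.4667 = 119.12.

119.12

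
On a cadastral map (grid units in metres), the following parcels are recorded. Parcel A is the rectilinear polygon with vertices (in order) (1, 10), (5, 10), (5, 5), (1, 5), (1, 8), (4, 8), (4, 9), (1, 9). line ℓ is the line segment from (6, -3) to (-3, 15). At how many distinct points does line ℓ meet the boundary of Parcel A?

2

The segment meets the boundary at (1,7), (2,5).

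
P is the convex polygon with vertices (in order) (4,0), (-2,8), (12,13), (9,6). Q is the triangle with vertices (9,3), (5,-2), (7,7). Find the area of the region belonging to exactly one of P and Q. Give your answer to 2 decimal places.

85.38

|P| = 79.5, |Q| = 13, |P∩Q| = 3.5578.
|P △ Q| = |P| + |Q| − 2·|P∩Q| = 79.5 + 13 − 7.1155 = 85.38.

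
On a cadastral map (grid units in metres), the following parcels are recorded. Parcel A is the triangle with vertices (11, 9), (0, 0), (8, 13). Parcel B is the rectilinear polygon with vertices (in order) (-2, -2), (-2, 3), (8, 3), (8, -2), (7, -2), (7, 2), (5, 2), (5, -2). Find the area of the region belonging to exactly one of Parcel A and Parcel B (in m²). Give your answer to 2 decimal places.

|Parcel A| = 35.5, |Parcel B| = 42, |Parcel A∩Parcel B| = 2.7308.
|Parcel A △ Parcel B| = |Parcel A| + |Parcel B| − 2·|Parcel A∩Parcel B| = 35.5 + 42 − 5.4615 = 72.04.

72.04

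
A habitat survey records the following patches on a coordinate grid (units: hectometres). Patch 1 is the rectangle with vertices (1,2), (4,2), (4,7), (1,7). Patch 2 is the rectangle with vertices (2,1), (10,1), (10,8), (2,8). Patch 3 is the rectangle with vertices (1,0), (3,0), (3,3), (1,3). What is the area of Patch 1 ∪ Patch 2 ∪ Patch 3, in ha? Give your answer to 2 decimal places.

64.00

By inclusion–exclusion:
Individual areas: |Patch 1| = 15, |Patch 2| = 56, |Patch 3| = 6.
|Patch 1∩Patch 2|: x∈[2,4], y∈[2,7] → 2·5 = 10.
|Patch 1∩Patch 3|: x∈[1,3], y∈[2,3] → 2·1 = 2.
|Patch 2∩Patch 3|: x∈[2,3], y∈[1,3] → 1·2 = 2.
|Patch 1∩Patch 2∩Patch 3| = 1.
|Patch 1 ∪ Patch 2 ∪ Patch 3| = 77 − 14 + 1 = 64.00.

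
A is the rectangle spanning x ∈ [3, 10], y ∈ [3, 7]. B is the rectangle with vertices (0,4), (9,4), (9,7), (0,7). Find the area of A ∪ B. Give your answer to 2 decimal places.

By inclusion–exclusion:
Individual areas: |A| = 28, |B| = 27.
|A∩B|: x∈[3,9], y∈[4,7] → 6·3 = 18.
|A ∪ B| = 55 − 18 = 37.00.

37.00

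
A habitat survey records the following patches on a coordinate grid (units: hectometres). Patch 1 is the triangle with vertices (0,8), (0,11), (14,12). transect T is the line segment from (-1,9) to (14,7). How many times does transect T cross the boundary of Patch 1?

The segment meets the boundary at (2.068,8.591), (0,8.867).

2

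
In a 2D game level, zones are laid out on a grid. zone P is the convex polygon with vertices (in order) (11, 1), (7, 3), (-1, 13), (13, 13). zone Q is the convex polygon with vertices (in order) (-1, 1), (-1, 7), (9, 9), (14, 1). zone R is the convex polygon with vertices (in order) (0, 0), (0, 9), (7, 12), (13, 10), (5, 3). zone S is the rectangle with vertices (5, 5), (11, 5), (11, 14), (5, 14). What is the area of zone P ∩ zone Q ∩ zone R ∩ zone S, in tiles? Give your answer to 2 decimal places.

14.28

The intersection is the polygon with vertices (9,9), (10.01,7.384), (7.286,5), (5.4,5), (5,5.5), (5,8.2).
By the shoelace formula its area is 14.28.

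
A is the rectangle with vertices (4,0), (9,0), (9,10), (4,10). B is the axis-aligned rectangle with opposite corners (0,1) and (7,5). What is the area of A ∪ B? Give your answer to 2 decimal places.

By inclusion–exclusion:
Individual areas: |A| = 50, |B| = 28.
|A∩B|: x∈[4,7], y∈[1,5] → 3·4 = 12.
|A ∪ B| = 78 − 12 = 66.00.

66.00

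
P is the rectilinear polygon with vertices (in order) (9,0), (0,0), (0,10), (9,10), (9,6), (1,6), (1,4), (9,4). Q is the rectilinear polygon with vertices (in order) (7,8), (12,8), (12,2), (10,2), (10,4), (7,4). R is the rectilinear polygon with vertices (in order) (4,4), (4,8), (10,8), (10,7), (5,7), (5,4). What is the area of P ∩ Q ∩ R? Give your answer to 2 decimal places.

The intersection is the polygon with vertices (7,8), (9,8), (9,7), (7,7).
By the shoelace formula its area is 2.00.

2.00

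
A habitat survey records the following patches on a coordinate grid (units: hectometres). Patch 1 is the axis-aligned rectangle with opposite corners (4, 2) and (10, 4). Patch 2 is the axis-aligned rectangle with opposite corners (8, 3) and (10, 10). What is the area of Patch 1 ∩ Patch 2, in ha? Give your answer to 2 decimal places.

|Patch 1∩Patch 2|: x∈[8,10], y∈[3,4] → 2·1 = 2.

2.00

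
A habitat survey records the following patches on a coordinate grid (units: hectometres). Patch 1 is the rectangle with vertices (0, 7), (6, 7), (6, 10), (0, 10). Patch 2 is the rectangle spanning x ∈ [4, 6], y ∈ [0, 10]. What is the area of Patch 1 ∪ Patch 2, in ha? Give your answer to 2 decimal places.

32.00

By inclusion–exclusion:
Individual areas: |Patch 1| = 18, |Patch 2| = 20.
|Patch 1∩Patch 2|: x∈[4,6], y∈[7,10] → 2·3 = 6.
|Patch 1 ∪ Patch 2| = 38 − 6 = 32.00.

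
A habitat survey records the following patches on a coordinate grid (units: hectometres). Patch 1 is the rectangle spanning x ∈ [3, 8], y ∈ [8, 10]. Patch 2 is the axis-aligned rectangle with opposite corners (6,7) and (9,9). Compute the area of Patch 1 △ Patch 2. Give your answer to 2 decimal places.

|Patch 1∩Patch 2|: x∈[6,8], y∈[8,9] → 2·1 = 2.
|Patch 1 △ Patch 2| = |Patch 1| + |Patch 2| − 2·|Patch 1∩Patch 2| = 10 + 6 − 4 = 12.00.

12.00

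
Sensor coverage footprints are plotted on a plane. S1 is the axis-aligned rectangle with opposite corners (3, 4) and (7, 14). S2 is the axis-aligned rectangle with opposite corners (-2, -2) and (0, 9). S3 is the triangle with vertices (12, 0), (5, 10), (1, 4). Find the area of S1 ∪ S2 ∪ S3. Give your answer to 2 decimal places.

84.86

By inclusion–exclusion:
Individual areas: |S1| = 40, |S2| = 22, |S3| = 41.
|S1∩S2| = 0 (no overlap).
|S1∩S3| = 18.1429.
|S2∩S3| = 0.
|S1∩S2∩S3| = 0.
|S1 ∪ S2 ∪ S3| = 103 − 18.1429 + 0 = 84.86.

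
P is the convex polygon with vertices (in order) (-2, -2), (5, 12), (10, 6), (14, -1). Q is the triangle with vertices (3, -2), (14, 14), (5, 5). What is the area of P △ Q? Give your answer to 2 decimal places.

104.29

|P| = 114, |Q| = 22.5, |P∩Q| = 16.103.
|P △ Q| = |P| + |Q| − 2·|P∩Q| = 114 + 22.5 − 32.2061 = 104.29.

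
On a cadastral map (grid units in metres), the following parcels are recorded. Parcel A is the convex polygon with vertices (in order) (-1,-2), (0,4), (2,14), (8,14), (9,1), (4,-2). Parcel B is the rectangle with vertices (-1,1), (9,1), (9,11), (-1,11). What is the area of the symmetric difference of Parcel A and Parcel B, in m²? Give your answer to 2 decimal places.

|Parcel A| = 123, |Parcel B| = 100, |Parcel A∩Parcel B| = 82.0038.
|Parcel A △ Parcel B| = |Parcel A| + |Parcel B| − 2·|Parcel A∩Parcel B| = 123 + 100 − 164.0077 = 58.99.

58.99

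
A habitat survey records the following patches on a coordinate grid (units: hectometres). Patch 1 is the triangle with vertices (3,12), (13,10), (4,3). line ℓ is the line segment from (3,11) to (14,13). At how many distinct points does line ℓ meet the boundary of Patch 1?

2

The segment meets the boundary at (5.619,11.476), (3.109,11.02).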